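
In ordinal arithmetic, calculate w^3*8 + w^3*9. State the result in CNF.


Ordinal addition w^3*8 + w^3*9:
Both terms have the same exponent 3.
w^e*c + w^e*d = w^e*(c+d).
Result = w^3*(8+9) = w^3*17

w^3*17


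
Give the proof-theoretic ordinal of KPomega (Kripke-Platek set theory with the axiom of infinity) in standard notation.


The proof-theoretic ordinal of KPomega (Kripke-Platek set theory with the axiom of infinity) is a standard result in ordinal analysis.
This ordinal is the supremum of order types of primitive recursive well-orderings
that the theory can prove to be well-ordered.
For KPomega (Kripke-Platek set theory with the axiom of infinity), the proof-theoretic ordinal is psi_0(epsilon_{Omega+1}).

psi_0(epsilon_{Omega+1})


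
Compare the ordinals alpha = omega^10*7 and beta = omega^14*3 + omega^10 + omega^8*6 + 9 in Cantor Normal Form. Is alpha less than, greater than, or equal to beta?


Compare term by term from highest exponent:
alpha = omega^10*7
beta = omega^14*3 + omega^10 + omega^8*6 + 9
Term 1: alpha has omega^10*7, beta has omega^14*3
Term 2: alpha has omega^0*0, beta has omega^10*1
Term 3: alpha has omega^0*0, beta has omega^8*6
Term 4: alpha has omega^0*0, beta has omega^0*9
Result: alpha < beta

alpha < beta


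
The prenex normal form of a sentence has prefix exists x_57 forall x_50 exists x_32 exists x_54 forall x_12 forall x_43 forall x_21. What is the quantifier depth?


Quantifier prefix has 7 quantifier symbols.
Quantifier depth = 7

7


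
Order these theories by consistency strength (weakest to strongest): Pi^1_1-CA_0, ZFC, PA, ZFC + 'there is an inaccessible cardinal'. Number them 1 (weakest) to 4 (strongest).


Ordering by consistency strength:
1. PA
2. Pi^1_1-CA_0
3. ZFC
4. ZFC + 'there is an inaccessible cardinal'


Pi^1_1-CA_0=2, ZFC=3, PA=1, ZFC + 'there is an inaccessible cardinal'=4


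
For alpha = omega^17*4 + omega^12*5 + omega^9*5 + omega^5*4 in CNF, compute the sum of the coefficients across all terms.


CNF: omega^17*4 + omega^12*5 + omega^9*5 + omega^5*4
Coefficients: 4 + 5 + 5 + 4 = 18

18


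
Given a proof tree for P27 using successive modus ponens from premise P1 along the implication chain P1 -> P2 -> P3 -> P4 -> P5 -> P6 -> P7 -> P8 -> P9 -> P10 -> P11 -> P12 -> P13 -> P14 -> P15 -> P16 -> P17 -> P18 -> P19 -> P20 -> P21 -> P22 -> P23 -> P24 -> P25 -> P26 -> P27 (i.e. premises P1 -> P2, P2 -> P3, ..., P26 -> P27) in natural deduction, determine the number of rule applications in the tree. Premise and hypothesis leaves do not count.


We have a chain: P1 -> P2 -> P3 -> P4 -> P5 -> P6 -> P7 -> P8 -> P9 -> P10 -> P11 -> P12 -> P13 -> P14 -> P15 -> P16 -> P17 -> P18 -> P19 -> P20 -> P21 -> P22 -> P23 -> P24 -> P25 -> P26 -> P27.
Each modus ponens application produces the next variable.
The chain has 27 propositions, so 27-1 = 26 modus ponens steps.
Total inference nodes = 26

26


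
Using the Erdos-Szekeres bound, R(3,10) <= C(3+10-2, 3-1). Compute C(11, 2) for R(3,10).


R(3,10) <= C(3+10-2, 3-1) = C(11, 2)
C(11, 2) = 11! / (2! * 9!)
= 55

55


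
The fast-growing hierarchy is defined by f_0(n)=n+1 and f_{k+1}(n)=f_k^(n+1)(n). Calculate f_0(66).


f_0(66) = 66 + 1 = 67

67


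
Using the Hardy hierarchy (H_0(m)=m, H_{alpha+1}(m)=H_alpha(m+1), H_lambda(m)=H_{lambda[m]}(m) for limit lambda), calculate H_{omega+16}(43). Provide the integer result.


H_{omega+16}(43):
Unwind the 16 successor steps: H_{omega+16}(43) = H_omega(43+16) = H_omega(59).
H_omega(m) = H_m(m) = m + m = 2m.
Result = 2 * 59 = 118

118


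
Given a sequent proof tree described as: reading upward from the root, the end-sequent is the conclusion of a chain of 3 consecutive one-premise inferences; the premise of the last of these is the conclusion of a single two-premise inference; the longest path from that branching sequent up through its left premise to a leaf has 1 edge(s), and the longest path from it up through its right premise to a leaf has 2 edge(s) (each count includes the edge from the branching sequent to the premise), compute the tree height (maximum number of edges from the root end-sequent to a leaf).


Longest path through the left premise: 1 edges (measured from the branching sequent)
Longest path through the right premise: 2 edges
Height of the subtree rooted at the branching sequent: max(1, 2) = 2
The branching sequent sits 3 edges above the root (the chain of one-premise inferences), so height = 2 + 3 = 5

5


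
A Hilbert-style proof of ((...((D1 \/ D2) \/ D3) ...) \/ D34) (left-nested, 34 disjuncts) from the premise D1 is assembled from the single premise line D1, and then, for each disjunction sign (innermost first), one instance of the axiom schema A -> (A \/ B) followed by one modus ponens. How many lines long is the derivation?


Building the left-nested 34-ary disjunction from D1:
- 1 premise line (D1)
- 34 disjuncts means 33 disjunction signs; each needs 1 axiom instance + 1 MP = 2 lines: 2 * 33 = 66
Total = 1 + 66 = 67 lines.

67


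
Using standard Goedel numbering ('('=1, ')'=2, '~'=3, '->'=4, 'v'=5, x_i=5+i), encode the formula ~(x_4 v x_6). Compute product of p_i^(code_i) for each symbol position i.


Formula: ~(x_4 v x_6)
Symbol codes: [3, 1, 9, 5, 11, 2]
Primes: [2, 3, 5, 7, 11, 13]
p_1^3 = 2^3 = 8
p_2^1 = 3^1 = 3
p_3^9 = 5^9 = 1953125
p_4^5 = 7^5 = 16807
p_5^11 = 11^11 = 285311670611
p_6^2 = 13^2 = 169
Product = 37987238386175813109375000

37987238386175813109375000


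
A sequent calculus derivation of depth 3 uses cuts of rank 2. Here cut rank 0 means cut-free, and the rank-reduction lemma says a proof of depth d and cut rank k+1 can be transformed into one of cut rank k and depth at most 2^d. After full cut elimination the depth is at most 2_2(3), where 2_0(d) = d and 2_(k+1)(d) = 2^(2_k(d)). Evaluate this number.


Each rank reduction sends depth d to at most 2^d; cut rank r needs r reductions.
2_0(3) = 3
2_1(3) = 2^3 = 8
2_2(3) = 2^8 = 256
Cut-free depth bound = 256

256


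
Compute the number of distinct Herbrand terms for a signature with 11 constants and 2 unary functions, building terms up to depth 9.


Herbrand terms by depth:
Depth 0: 11 constants
Depth 1: 22 new terms (running total: 33)
Depth 2: 44 new terms (running total: 77)
Depth 3: 88 new terms (running total: 165)
Depth 4: 176 new terms (running total: 341)
Depth 5: 352 new terms (running total: 693)
Depth 6: 704 new terms (running total: 1397)
Depth 7: 1408 new terms (running total: 2805)
Depth 8: 2816 new terms (running total: 5621)
Depth 9: 5632 new terms (running total: 11253)
Total distinct ground terms = 11253

11253


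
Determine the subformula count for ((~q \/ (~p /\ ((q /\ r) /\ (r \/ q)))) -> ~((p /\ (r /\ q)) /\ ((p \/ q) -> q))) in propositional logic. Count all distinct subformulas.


Formula: ((~q \/ (~p /\ ((q /\ r) /\ (r \/ q)))) -> ~((p /\ (r /\ q)) /\ ((p \/ q) -> q)))
Subformulas found:
  1. r
  2. q
  3. p
  4. ~p
  5. ~q
  6. (q /\ r)
  7. (r /\ q)
  8. (r \/ q)
  9. (p \/ q)
  10. (p /\ (r /\ q))
  11. ((p \/ q) -> q)
  12. ((q /\ r) /\ (r \/ q))
  13. (~p /\ ((q /\ r) /\ (r \/ q)))
  14. ((p /\ (r /\ q)) /\ ((p \/ q) -> q))
  15. ~((p /\ (r /\ q)) /\ ((p \/ q) -> q))
  16. (~q \/ (~p /\ ((q /\ r) /\ (r \/ q))))
  17. ((~q \/ (~p /\ ((q /\ r) /\ (r \/ q)))) -> ~((p /\ (r /\ q)) /\ ((p \/ q) -> q)))
Total distinct subformulas = 17

17


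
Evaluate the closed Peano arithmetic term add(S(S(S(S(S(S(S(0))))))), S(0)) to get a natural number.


add(S^7(0), S^1(0)):
S^7(0) = 7
S^1(0) = 1
7 + 1 = 8

8


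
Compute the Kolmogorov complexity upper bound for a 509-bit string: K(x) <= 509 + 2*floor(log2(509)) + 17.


floor(log2(509)) = 8
2 * 8 = 16
K(x) <= 509 + 16 + 17 = 542

542


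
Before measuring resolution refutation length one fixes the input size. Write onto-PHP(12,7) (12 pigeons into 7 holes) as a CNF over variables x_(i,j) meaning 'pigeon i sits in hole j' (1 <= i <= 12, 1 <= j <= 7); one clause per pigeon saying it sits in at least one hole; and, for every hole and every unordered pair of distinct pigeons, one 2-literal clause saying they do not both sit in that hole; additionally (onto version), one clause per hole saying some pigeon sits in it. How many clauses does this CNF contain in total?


onto-PHP(12,7): 12 pigeons, 7 holes, 12*7 = 84 variables.
- pigeon clauses: one per pigeon -> 12 clauses
- hole clauses: 7 holes * C(12,2) = 7 * 66 -> 462 clauses
- onto clauses: one per hole -> 7 clauses
Total clauses = 12 + 462 + 7 = 481

481


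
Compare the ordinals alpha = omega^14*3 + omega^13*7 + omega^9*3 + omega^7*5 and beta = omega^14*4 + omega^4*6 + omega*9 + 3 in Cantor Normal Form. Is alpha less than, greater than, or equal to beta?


Compare term by term from highest exponent:
alpha = omega^14*3 + omega^13*7 + omega^9*3 + omega^7*5
beta = omega^14*4 + omega^4*6 + omega*9 + 3
Term 1: alpha has omega^14*3, beta has omega^14*4
Term 2: alpha has omega^13*7, beta has omega^4*6
Term 3: alpha has omega^9*3, beta has omega^1*9
Term 4: alpha has omega^7*5, beta has omega^0*3
Result: alpha < beta

alpha < beta


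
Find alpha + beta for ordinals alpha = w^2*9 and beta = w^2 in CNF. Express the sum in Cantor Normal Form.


Ordinal addition w^2*9 + w^2:
Both terms have the same exponent 2.
w^e*c + w^e*d = w^e*(c+d).
Result = w^2*(9+1) = w^2*10

w^2*10


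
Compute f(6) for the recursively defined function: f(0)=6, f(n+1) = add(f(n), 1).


f(0) = 6
f(1) = add(f(0), 1) = add(6, 1) = 7
f(2) = add(f(1), 1) = add(7, 1) = 8
f(3) = add(f(2), 1) = add(8, 1) = 9
f(4) = add(f(3), 1) = add(9, 1) = 10
f(5) = add(f(4), 1) = add(10, 1) = 11
f(6) = add(f(5), 1) = add(11, 1) = 12


12


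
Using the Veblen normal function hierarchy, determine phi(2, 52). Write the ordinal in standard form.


phi(2, 52):
phi(2, beta) = zeta_beta (the beta-th zeta number, fixed point of epsilon).
phi(2, 52) = zeta_52

zeta_52


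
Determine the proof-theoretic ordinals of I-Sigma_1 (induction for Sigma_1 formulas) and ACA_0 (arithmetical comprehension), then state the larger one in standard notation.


Proof-theoretic ordinal of I-Sigma_1 (induction for Sigma_1 formulas): omega^omega
Proof-theoretic ordinal of ACA_0 (arithmetical comprehension): epsilon_0
Comparing: omega^omega < epsilon_0.
The larger ordinal is epsilon_0 (from ACA_0 (arithmetical comprehension)).

epsilon_0


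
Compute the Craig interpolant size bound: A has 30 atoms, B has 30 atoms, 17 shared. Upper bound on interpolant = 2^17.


Shared atoms = 17
Craig interpolant size bound = 2^17
= 131072

131072


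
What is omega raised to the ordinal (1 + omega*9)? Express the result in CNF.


omega^(1 + omega*9):
In ordinal addition a term is absorbed by a following term of strictly larger exponent: 0 < 1, so 1 + omega*9 = omega*9.
omega raised to a CNF ordinal is a single CNF term: Result = omega^(omega*9)

omega^(omega*9)


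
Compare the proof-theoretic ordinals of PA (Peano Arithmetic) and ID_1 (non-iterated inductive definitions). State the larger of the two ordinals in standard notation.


Proof-theoretic ordinal of PA (Peano Arithmetic): epsilon_0
Proof-theoretic ordinal of ID_1 (non-iterated inductive definitions): psi_0(epsilon_{Omega+1})
Comparing: epsilon_0 < psi_0(epsilon_{Omega+1}).
The larger ordinal is psi_0(epsilon_{Omega+1}) (from ID_1 (non-iterated inductive definitions)).

psi_0(epsilon_{Omega+1})


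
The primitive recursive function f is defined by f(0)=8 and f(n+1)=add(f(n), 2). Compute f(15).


f(0) = 8
f(1) = add(f(0), 2) = add(8, 2) = 10
f(2) = add(f(1), 2) = add(10, 2) = 12
f(3) = add(f(2), 2) = add(12, 2) = 14
f(4) = add(f(3), 2) = add(14, 2) = 16
f(5) = add(f(4), 2) = add(16, 2) = 18
f(6) = add(f(5), 2) = add(18, 2) = 20
f(7) = add(f(6), 2) = add(20, 2) = 22
f(8) = add(f(7), 2) = add(22, 2) = 24
f(9) = add(f(8), 2) = add(24, 2) = 26
f(10) = add(f(9), 2) = add(26, 2) = 28
f(11) = add(f(10), 2) = add(28, 2) = 30
f(12) = add(f(11), 2) = add(30, 2) = 32
f(13) = add(f(12), 2) = add(32, 2) = 34
f(14) = add(f(13), 2) = add(34, 2) = 36
f(15) = add(f(14), 2) = add(36, 2) = 38


38


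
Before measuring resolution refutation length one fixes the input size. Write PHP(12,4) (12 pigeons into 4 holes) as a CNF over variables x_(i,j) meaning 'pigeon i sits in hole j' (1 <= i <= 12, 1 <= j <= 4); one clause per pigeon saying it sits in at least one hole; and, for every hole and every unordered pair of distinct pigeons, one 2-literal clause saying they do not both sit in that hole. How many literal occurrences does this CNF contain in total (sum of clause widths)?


PHP(12,4): 12 pigeons, 4 holes, 12*4 = 48 variables.
- pigeon clauses: one per pigeon -> 12 clauses of width 4 -> 48 literals
- hole clauses: 4 holes * C(12,2) = 4 * 66 -> 264 clauses of width 2 -> 528 literals
Total literal occurrences = 48 + 528 = 576

576


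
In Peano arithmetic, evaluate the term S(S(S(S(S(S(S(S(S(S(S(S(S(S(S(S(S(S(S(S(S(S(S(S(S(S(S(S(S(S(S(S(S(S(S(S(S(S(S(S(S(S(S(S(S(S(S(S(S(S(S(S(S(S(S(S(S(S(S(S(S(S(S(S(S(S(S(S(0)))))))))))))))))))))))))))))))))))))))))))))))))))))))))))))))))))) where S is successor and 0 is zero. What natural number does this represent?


Counting successors applied to 0:
68 applications of S to 0 = 68

68


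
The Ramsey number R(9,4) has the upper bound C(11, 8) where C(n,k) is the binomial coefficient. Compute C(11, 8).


R(9,4) <= C(9+4-2, 9-1) = C(11, 8)
C(11, 8) = 11! / (8! * 3!)
= 165

165


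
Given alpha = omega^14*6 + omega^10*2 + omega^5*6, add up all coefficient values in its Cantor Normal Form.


CNF: omega^14*6 + omega^10*2 + omega^5*6
Coefficients: 6 + 2 + 6 = 14

14


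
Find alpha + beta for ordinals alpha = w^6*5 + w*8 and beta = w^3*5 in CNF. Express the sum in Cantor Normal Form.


Ordinal addition (w^6*5 + w*8) + w^3*5:
alpha's leading term has exponent 6 > beta's exponent 3, so it survives.
alpha's tail term has exponent 1 < beta's exponent 3, so it is absorbed by beta.
In ordinal addition, any term followed by a strictly larger-exponent term is absorbed.
Result = w^6*5 + w^3*5

w^6*5 + w^3*5


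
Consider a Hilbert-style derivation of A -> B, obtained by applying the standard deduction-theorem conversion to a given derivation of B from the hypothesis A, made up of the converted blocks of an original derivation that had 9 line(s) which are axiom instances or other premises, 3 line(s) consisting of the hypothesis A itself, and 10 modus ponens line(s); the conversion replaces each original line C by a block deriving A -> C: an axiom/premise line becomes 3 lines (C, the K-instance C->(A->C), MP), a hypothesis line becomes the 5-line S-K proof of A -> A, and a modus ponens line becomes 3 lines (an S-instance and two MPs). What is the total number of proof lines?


Deduction-theorem conversion, block by block:
- 9 axiom/premise lines -> 3 lines each = 27
- 3 hypothesis lines -> 5 lines each (identity proof A->A) = 15
- 10 MP lines -> 3 lines each (S-instance, MP, MP) = 30
Total = 27 + 15 + 30 = 72 lines.

72


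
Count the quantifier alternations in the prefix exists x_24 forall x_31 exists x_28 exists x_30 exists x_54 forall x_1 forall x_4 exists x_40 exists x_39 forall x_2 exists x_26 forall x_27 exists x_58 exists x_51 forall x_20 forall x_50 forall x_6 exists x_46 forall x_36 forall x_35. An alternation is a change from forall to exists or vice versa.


Walk the prefix and count type changes:
  position 1: exists -> forall <-- alternation
  position 2: forall -> exists <-- alternation
  position 3: exists -> exists
  position 4: exists -> exists
  position 5: exists -> forall <-- alternation
  position 6: forall -> forall
  position 7: forall -> exists <-- alternation
  position 8: exists -> exists
  position 9: exists -> forall <-- alternation
  position 10: forall -> exists <-- alternation
  position 11: exists -> forall <-- alternation
  position 12: forall -> exists <-- alternation
  position 13: exists -> exists
  position 14: exists -> forall <-- alternation
  position 15: forall -> forall
  position 16: forall -> forall
  position 17: forall -> exists <-- alternation
  position 18: exists -> forall <-- alternation
  position 19: forall -> forall
Total alternations = 11

11


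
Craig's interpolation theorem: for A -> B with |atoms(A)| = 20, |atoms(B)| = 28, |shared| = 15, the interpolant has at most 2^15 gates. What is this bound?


Shared atoms = 15
Craig interpolant size bound = 2^15
= 32768

32768


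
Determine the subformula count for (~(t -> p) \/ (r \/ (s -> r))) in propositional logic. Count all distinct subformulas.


Formula: (~(t -> p) \/ (r \/ (s -> r)))
Subformulas found:
  1. s
  2. r
  3. t
  4. p
  5. (s -> r)
  6. (t -> p)
  7. ~(t -> p)
  8. (r \/ (s -> r))
  9. (~(t -> p) \/ (r \/ (s -> r)))
Total distinct subformulas = 9

9


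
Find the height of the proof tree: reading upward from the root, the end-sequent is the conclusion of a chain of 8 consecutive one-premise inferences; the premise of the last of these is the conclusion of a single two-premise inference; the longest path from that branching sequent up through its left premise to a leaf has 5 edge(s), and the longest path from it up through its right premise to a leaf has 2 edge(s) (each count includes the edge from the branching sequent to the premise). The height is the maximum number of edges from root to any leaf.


Longest path through the left premise: 5 edges (measured from the branching sequent)
Longest path through the right premise: 2 edges
Height of the subtree rooted at the branching sequent: max(5, 2) = 5
The branching sequent sits 8 edges above the root (the chain of one-premise inferences), so height = 5 + 8 = 13

13


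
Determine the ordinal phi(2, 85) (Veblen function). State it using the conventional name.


phi(2, 85):
phi(2, beta) = zeta_beta (the beta-th zeta number, fixed point of epsilon).
phi(2, 85) = zeta_85

zeta_85


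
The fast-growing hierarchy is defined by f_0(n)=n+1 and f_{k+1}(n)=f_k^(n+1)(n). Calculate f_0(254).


f_0(254) = 254 + 1 = 255

255


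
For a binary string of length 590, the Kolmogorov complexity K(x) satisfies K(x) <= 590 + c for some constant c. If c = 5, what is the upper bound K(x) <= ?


K(x) <= |x| + c = 590 + 5 = 595

595


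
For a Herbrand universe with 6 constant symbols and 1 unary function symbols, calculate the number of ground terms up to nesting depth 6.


Herbrand terms by depth:
Depth 0: 6 constants
Depth 1: 6 new terms (running total: 12)
Depth 2: 6 new terms (running total: 18)
Depth 3: 6 new terms (running total: 24)
Depth 4: 6 new terms (running total: 30)
Depth 5: 6 new terms (running total: 36)
Depth 6: 6 new terms (running total: 42)
Total distinct ground terms = 42

42


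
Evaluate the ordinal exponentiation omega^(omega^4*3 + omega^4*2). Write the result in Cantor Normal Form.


omega^(omega^4*3 + omega^4*2):
Both terms of the exponent have the same exponent 4, so they merge: omega^4*3 + omega^4*2 = omega^4*(3+2) = omega^4*5.
omega raised to a CNF ordinal is a single CNF term: Result = omega^(omega^4*5)

omega^(omega^4*5)


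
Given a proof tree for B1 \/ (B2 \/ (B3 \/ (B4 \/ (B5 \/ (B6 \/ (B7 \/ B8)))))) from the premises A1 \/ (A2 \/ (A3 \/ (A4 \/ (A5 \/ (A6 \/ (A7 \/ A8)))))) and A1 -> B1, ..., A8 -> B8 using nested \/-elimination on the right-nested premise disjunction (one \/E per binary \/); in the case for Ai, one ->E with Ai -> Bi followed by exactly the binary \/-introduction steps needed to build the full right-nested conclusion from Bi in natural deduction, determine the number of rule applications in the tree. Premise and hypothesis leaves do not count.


Constructive dilemma with 8 branches, all disjunctions right-nested:
- \/E: the premise has 7 binary \/, each eliminated once: 7 nodes.
- ->E: one per case (Ai with Ai -> Bi gives Bi): 8 nodes.
- \/I: in case i < n, Bi needs 1 step to form Bi \/ (B(i+1) \/ ...) and then i-1 steps to prepend B(i-1), ..., B1, i.e. i steps; in case i = n, B8 needs 7 prepend steps.
  \/I total = (1 + 2 + ... + 7) + 7 = 28 + 7 = 35 nodes.
Total = 7 + 8 + 35 = 50

50


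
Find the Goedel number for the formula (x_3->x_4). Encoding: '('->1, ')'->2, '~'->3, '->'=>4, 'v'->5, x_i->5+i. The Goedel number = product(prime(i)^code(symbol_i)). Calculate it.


Formula: (x_3->x_4)
Symbol codes: [1, 8, 4, 9, 2]
Primes: [2, 3, 5, 7, 11]
p_1^1 = 2^1 = 2
p_2^8 = 3^8 = 6561
p_3^4 = 5^4 = 625
p_4^9 = 7^9 = 40353607
p_5^2 = 11^2 = 121
Product = 40044952348458750

40044952348458750


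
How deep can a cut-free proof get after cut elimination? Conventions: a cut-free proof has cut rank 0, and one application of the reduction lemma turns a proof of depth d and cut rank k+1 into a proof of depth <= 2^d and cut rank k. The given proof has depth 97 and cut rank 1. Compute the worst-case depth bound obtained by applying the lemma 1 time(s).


Each rank reduction sends depth d to at most 2^d; cut rank r needs r reductions.
2_0(97) = 97
2_1(97) = 2^97 = 158456325028528675187087900672
Cut-free depth bound = 158456325028528675187087900672

158456325028528675187087900672


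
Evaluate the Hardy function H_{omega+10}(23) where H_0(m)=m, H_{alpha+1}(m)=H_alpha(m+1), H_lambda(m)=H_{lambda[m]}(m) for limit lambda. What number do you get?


H_{omega+10}(23):
Unwind the 10 successor steps: H_{omega+10}(23) = H_omega(23+10) = H_omega(33).
H_omega(m) = H_m(m) = m + m = 2m.
Result = 2 * 33 = 66

66


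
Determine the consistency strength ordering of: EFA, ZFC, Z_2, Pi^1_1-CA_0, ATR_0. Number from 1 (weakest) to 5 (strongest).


Ordering by consistency strength:
1. EFA
2. ATR_0
3. Pi^1_1-CA_0
4. Z_2
5. ZFC


EFA=1, ZFC=5, Z_2=4, Pi^1_1-CA_0=3, ATR_0=2


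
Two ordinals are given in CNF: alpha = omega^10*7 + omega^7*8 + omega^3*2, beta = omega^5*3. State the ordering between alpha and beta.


Compare term by term from highest exponent:
alpha = omega^10*7 + omega^7*8 + omega^3*2
beta = omega^5*3
Term 1: alpha has omega^10*7, beta has omega^5*3
Term 2: alpha has omega^7*8, beta has omega^0*0
Term 3: alpha has omega^3*2, beta has omega^0*0
Result: alpha > beta

alpha > beta


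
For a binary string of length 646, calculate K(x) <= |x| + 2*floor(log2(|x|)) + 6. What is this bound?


floor(log2(646)) = 9
2 * 9 = 18
K(x) <= 646 + 18 + 6 = 670

670


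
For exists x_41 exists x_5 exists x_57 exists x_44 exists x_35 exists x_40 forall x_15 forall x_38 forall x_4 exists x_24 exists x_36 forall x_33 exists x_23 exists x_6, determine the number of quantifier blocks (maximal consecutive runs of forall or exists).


Alternations = 4.
Blocks = alternations + 1 = 5

5


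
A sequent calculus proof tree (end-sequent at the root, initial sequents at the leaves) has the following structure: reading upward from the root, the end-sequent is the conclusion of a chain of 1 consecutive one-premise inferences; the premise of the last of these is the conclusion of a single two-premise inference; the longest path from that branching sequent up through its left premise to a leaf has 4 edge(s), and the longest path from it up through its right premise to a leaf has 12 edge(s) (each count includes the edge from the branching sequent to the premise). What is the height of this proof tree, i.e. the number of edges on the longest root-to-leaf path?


Longest path through the left premise: 4 edges (measured from the branching sequent)
Longest path through the right premise: 12 edges
Height of the subtree rooted at the branching sequent: max(4, 12) = 12
The branching sequent sits 1 edges above the root (the chain of one-premise inferences), so height = 12 + 1 = 13

13


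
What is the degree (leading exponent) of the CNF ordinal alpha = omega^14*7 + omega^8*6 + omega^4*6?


CNF: omega^14*7 + omega^8*6 + omega^4*6
The leading term is omega^14*7, which has exponent 14.

14


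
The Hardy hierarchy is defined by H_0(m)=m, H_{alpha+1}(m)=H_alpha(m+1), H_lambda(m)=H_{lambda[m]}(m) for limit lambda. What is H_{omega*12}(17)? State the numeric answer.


H_{omega*12}(17):
For the Hardy hierarchy, H_{omega*k}(n) = 2^k * n.
2^12 = 4096.
4096 * 17 = 69632

69632


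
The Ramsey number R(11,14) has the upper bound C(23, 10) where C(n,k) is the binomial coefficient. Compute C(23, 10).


R(11,14) <= C(11+14-2, 11-1) = C(23, 10)
C(23, 10) = 23! / (10! * 13!)
= 1144066

1144066


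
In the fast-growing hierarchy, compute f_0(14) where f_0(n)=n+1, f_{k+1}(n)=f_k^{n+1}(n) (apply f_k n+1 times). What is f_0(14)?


f_0(14) = 14 + 1 = 15

15


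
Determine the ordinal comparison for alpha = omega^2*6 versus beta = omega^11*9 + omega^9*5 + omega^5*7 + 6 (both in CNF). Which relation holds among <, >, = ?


Compare term by term from highest exponent:
alpha = omega^2*6
beta = omega^11*9 + omega^9*5 + omega^5*7 + 6
Term 1: alpha has omega^2*6, beta has omega^11*9
Term 2: alpha has omega^0*0, beta has omega^9*5
Term 3: alpha has omega^0*0, beta has omega^5*7
Term 4: alpha has omega^0*0, beta has omega^0*6
Result: alpha < beta

alpha < beta


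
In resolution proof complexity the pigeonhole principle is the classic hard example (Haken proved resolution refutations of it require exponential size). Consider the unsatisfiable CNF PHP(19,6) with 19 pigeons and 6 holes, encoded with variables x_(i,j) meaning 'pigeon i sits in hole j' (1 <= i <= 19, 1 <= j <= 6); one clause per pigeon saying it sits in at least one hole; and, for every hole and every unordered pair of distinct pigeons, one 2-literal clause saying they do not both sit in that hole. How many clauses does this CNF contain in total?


PHP(19,6): 19 pigeons, 6 holes, 19*6 = 114 variables.
- pigeon clauses: one per pigeon -> 19 clauses
- hole clauses: 6 holes * C(19,2) = 6 * 171 -> 1026 clauses
Total clauses = 19 + 1026 = 1045

1045


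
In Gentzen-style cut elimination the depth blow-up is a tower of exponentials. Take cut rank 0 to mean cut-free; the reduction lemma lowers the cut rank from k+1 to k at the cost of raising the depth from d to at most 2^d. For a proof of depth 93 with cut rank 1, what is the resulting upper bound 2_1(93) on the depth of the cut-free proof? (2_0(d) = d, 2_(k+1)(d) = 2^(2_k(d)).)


Each rank reduction sends depth d to at most 2^d; cut rank r needs r reductions.
2_0(93) = 93
2_1(93) = 2^93 = 9903520314283042199192993792
Cut-free depth bound = 9903520314283042199192993792

9903520314283042199192993792


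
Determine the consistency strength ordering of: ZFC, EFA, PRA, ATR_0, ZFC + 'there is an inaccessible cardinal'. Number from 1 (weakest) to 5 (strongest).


Ordering by consistency strength:
1. EFA
2. PRA
3. ATR_0
4. ZFC
5. ZFC + 'there is an inaccessible cardinal'


ZFC=4, EFA=1, PRA=2, ATR_0=3, ZFC + 'there is an inaccessible cardinal'=5


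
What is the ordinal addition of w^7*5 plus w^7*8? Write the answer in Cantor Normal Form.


Ordinal addition w^7*5 + w^7*8:
Both terms have the same exponent 7.
w^e*c + w^e*d = w^e*(c+d).
Result = w^7*(5+8) = w^7*13

w^7*13


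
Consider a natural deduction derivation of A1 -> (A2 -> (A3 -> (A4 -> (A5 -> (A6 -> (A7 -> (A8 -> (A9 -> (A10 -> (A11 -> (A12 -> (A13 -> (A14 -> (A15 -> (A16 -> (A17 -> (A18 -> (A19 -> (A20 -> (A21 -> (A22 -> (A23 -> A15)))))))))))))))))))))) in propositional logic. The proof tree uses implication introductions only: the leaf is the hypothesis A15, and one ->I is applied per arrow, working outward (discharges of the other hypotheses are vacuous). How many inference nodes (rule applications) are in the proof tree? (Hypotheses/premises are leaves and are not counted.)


The formula has 23 arrows (->); its innermost consequent A15 is one of the antecedents,
so the proof starts from the hypothesis leaf A15 (not a rule application) and closes one arrow per ->I.
Building A1 -> (A2 -> (A3 -> (A4 -> (A5 -> (A6 -> (A7 -> (A8 -> (A9 -> (A10 -> (A11 -> (A12 -> (A13 -> (A14 -> (A15 -> (A16 -> (A17 -> (A18 -> (A19 -> (A20 -> (A21 -> (A22 -> (A23 -> A15)))))))))))))))))))))) therefore takes 23 nested implication introductions.
Total inference nodes = 23

23


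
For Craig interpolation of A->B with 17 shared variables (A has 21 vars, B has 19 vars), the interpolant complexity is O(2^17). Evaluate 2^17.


Shared atoms = 17
Craig interpolant size bound = 2^17
= 131072

131072


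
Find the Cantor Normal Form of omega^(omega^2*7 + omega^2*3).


omega^(omega^2*7 + omega^2*3):
Both terms of the exponent have the same exponent 2, so they merge: omega^2*7 + omega^2*3 = omega^2*(7+3) = omega^2*10.
omega raised to a CNF ordinal is a single CNF term: Result = omega^(omega^2*10)

omega^(omega^2*10)


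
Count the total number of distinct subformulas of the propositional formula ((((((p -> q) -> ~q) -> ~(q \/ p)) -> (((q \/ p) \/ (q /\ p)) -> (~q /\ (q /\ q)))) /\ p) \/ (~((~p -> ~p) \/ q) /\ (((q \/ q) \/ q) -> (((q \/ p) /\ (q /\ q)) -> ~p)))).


Formula: ((((((p -> q) -> ~q) -> ~(q \/ p)) -> (((q \/ p) \/ (q /\ p)) -> (~q /\ (q /\ q)))) /\ p) \/ (~((~p -> ~p) \/ q) /\ (((q \/ q) \/ q) -> (((q \/ p) /\ (q /\ q)) -> ~p))))
Subformulas found:
  1. q
  2. p
  3. ~p
  4. ~q
  5. (q /\ p)
  6. (q \/ p)
  7. (q /\ q)
  8. (p -> q)
  9. (q \/ q)
  10. ~(q \/ p)
  11. (~p -> ~p)
  12. ((q \/ q) \/ q)
  13. (~q /\ (q /\ q))
  14. ((p -> q) -> ~q)
  15. ((~p -> ~p) \/ q)
  16. ~((~p -> ~p) \/ q)
  17. ((q \/ p) /\ (q /\ q))
  18. ((q \/ p) \/ (q /\ p))
  19. (((q \/ p) /\ (q /\ q)) -> ~p)
  20. (((p -> q) -> ~q) -> ~(q \/ p))
  21. (((q \/ p) \/ (q /\ p)) -> (~q /\ (q /\ q)))
  22. (((q \/ q) \/ q) -> (((q \/ p) /\ (q /\ q)) -> ~p))
  23. (~((~p -> ~p) \/ q) /\ (((q \/ q) \/ q) -> (((q \/ p) /\ (q /\ q)) -> ~p)))
  24. ((((p -> q) -> ~q) -> ~(q \/ p)) -> (((q \/ p) \/ (q /\ p)) -> (~q /\ (q /\ q))))
  25. (((((p -> q) -> ~q) -> ~(q \/ p)) -> (((q \/ p) \/ (q /\ p)) -> (~q /\ (q /\ q)))) /\ p)
  26. ((((((p -> q) -> ~q) -> ~(q \/ p)) -> (((q \/ p) \/ (q /\ p)) -> (~q /\ (q /\ q)))) /\ p) \/ (~((~p -> ~p) \/ q) /\ (((q \/ q) \/ q) -> (((q \/ p) /\ (q /\ q)) -> ~p))))
Total distinct subformulas = 26

26


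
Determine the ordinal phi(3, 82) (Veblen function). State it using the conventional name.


phi(3, 82):
phi(3, beta) = eta_beta (the beta-th eta number, fixed point of zeta).
phi(3, 82) = eta_82

eta_82


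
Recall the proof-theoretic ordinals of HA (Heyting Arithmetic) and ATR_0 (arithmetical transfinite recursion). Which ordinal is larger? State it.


Proof-theoretic ordinal of HA (Heyting Arithmetic): epsilon_0
Proof-theoretic ordinal of ATR_0 (arithmetical transfinite recursion): Gamma_0
Comparing: epsilon_0 < Gamma_0.
The larger ordinal is Gamma_0 (from ATR_0 (arithmetical transfinite recursion)).

Gamma_0


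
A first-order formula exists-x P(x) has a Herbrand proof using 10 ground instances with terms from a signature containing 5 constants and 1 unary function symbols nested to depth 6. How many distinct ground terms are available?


Herbrand terms by depth:
Depth 0: 5 constants
Depth 1: 5 new terms (running total: 10)
Depth 2: 5 new terms (running total: 15)
Depth 3: 5 new terms (running total: 20)
Depth 4: 5 new terms (running total: 25)
Depth 5: 5 new terms (running total: 30)
Depth 6: 5 new terms (running total: 35)
Total distinct ground terms = 35

35


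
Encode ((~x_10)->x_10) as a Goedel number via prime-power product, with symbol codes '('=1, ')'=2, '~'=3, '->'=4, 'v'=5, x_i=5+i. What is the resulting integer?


Formula: ((~x_10)->x_10)
Symbol codes: [1, 1, 3, 15, 2, 4, 15, 2]
Primes: [2, 3, 5, 7, 11, 13, 17, 19]
p_1^1 = 2^1 = 2
p_2^1 = 3^1 = 3
p_3^3 = 5^3 = 125
p_4^15 = 7^15 = 4747561509943
p_5^2 = 11^2 = 121
p_6^4 = 13^4 = 28561
p_7^15 = 17^15 = 2862423051509815793
p_8^2 = 19^2 = 361
Product = 12715447987286418149853372091439034711569250

12715447987286418149853372091439034711569250


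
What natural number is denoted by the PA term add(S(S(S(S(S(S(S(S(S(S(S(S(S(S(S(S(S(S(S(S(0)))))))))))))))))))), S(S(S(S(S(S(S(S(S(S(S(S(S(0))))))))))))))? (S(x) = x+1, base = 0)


add(S^20(0), S^13(0)):
S^20(0) = 20
S^13(0) = 13
20 + 13 = 33

33


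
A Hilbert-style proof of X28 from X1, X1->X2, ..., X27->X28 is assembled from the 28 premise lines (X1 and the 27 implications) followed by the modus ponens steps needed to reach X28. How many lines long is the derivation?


We have 28 premise lines: X1 and 27 implications.
Each implication is detached once by MP, giving 27 MP lines.
28 premise lines + 27 MP lines = 55 total lines.

55


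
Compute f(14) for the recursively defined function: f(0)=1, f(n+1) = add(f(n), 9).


f(0) = 1
f(1) = add(f(0), 9) = add(1, 9) = 10
f(2) = add(f(1), 9) = add(10, 9) = 19
f(3) = add(f(2), 9) = add(19, 9) = 28
f(4) = add(f(3), 9) = add(28, 9) = 37
f(5) = add(f(4), 9) = add(37, 9) = 46
f(6) = add(f(5), 9) = add(46, 9) = 55
f(7) = add(f(6), 9) = add(55, 9) = 64
f(8) = add(f(7), 9) = add(64, 9) = 73
f(9) = add(f(8), 9) = add(73, 9) = 82
f(10) = add(f(9), 9) = add(82, 9) = 91
f(11) = add(f(10), 9) = add(91, 9) = 100
f(12) = add(f(11), 9) = add(100, 9) = 109
f(13) = add(f(12), 9) = add(109, 9) = 118
f(14) = add(f(13), 9) = add(118, 9) = 127


127


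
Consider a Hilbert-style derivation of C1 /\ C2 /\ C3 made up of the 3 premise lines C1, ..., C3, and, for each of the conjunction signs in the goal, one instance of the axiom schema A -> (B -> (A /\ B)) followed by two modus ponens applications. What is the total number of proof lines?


Conjoining 3 premises:
- 3 premise lines
- the goal has 2 conjunction signs; each costs 1 axiom instance + 2 MP = 3 lines: 3 * 2 = 6
Total = 3 + 6 = 9 lines.

9


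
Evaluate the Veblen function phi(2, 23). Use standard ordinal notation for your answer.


phi(2, 23):
phi(2, beta) = zeta_beta (the beta-th zeta number, fixed point of epsilon).
phi(2, 23) = zeta_23

zeta_23


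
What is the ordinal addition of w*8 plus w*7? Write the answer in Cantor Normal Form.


Ordinal addition w*8 + w*7:
Both terms have the same exponent 1.
w^e*c + w^e*d = w^e*(c+d).
Result = w^1*(8+7) = w*15

w*15


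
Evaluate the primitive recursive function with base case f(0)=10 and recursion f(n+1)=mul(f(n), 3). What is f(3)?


f(0) = 10
f(1) = mul(f(0), 3) = mul(10, 3) = 30
f(2) = mul(f(1), 3) = mul(30, 3) = 90
f(3) = mul(f(2), 3) = mul(90, 3) = 270


270


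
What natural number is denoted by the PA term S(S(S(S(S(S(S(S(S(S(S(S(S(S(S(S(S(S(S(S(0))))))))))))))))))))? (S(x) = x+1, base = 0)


Counting successors applied to 0:
20 applications of S to 0 = 20

20


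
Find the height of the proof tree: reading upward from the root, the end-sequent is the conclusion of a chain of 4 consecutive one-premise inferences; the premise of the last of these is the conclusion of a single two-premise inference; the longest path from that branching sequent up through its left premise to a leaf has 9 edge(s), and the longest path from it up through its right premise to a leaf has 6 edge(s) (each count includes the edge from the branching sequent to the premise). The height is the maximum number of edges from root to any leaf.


Longest path through the left premise: 9 edges (measured from the branching sequent)
Longest path through the right premise: 6 edges
Height of the subtree rooted at the branching sequent: max(9, 6) = 9
The branching sequent sits 4 edges above the root (the chain of one-premise inferences), so height = 9 + 4 = 13

13


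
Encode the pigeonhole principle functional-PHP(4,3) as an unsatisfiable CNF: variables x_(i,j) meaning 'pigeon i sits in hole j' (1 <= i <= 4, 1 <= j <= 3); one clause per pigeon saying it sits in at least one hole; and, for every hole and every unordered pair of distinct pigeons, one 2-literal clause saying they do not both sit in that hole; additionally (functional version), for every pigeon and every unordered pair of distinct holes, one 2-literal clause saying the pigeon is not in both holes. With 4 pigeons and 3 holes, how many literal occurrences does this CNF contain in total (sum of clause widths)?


functional-PHP(4,3): 4 pigeons, 3 holes, 4*3 = 12 variables.
- pigeon clauses: one per pigeon -> 4 clauses of width 3 -> 12 literals
- hole clauses: 3 holes * C(4,2) = 3 * 6 -> 18 clauses of width 2 -> 36 literals
- functional clauses: 4 pigeons * C(3,2) = 4 * 3 -> 12 clauses of width 2 -> 24 literals
Total literal occurrences = 12 + 36 + 24 = 72

72


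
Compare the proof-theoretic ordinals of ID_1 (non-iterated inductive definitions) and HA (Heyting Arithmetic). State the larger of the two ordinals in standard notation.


Proof-theoretic ordinal of ID_1 (non-iterated inductive definitions): psi_0(epsilon_{Omega+1})
Proof-theoretic ordinal of HA (Heyting Arithmetic): epsilon_0
Comparing: epsilon_0 < psi_0(epsilon_{Omega+1}).
The larger ordinal is psi_0(epsilon_{Omega+1}) (from ID_1 (non-iterated inductive definitions)).

psi_0(epsilon_{Omega+1})


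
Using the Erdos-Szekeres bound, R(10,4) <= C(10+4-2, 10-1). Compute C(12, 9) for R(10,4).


R(10,4) <= C(10+4-2, 10-1) = C(12, 9)
C(12, 9) = 12! / (9! * 3!)
= 220

220


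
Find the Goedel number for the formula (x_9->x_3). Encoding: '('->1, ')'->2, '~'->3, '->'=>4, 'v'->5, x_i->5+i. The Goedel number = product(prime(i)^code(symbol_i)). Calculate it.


Formula: (x_9->x_3)
Symbol codes: [1, 14, 4, 8, 2]
Primes: [2, 3, 5, 7, 11]
p_1^1 = 2^1 = 2
p_2^14 = 3^14 = 4782969
p_3^4 = 5^4 = 625
p_4^8 = 7^8 = 5764801
p_5^2 = 11^2 = 121
Product = 4170395751718061250

4170395751718061250


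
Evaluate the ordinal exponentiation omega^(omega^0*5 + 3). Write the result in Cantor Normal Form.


omega^(omega^0*5 + 3):
omega^0 = 1, so the exponent is 5 + 3 = 8 (finite ordinal addition).
Result = omega^8, already a single CNF term.

omega^8


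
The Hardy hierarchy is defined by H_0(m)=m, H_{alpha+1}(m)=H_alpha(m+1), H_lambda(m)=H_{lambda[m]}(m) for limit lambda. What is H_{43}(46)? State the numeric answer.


H_43(46):
For finite ordinals k, H_k(n) = n + k (each successor step adds 1).
H_43(46) = 46 + 43 = 89

89


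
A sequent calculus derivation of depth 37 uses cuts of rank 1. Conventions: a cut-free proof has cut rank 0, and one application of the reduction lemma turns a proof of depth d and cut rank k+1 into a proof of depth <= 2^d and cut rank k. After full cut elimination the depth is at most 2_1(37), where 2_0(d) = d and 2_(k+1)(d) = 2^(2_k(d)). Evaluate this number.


Each rank reduction sends depth d to at most 2^d; cut rank r needs r reductions.
2_0(37) = 37
2_1(37) = 2^37 = 137438953472
Cut-free depth bound = 137438953472

137438953472


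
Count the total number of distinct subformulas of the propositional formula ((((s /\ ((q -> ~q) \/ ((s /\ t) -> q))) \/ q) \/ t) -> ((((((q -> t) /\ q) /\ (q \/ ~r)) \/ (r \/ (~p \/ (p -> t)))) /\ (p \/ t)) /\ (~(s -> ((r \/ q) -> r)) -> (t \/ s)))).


Formula: ((((s /\ ((q -> ~q) \/ ((s /\ t) -> q))) \/ q) \/ t) -> ((((((q -> t) /\ q) /\ (q \/ ~r)) \/ (r \/ (~p \/ (p -> t)))) /\ (p \/ t)) /\ (~(s -> ((r \/ q) -> r)) -> (t \/ s))))
Subformulas found:
  1. r
  2. p
  3. q
  4. s
  5. t
  6. ~p
  7. ~r
  8. ~q
  9. (s /\ t)
  10. (q -> t)
  11. (t \/ s)
  12. (p -> t)
  13. (p \/ t)
  14. (r \/ q)
  15. (q -> ~q)
  16. (q \/ ~r)
  17. ((s /\ t) -> q)
  18. ((r \/ q) -> r)
  19. ((q -> t) /\ q)
  20. (~p \/ (p -> t))
  21. (s -> ((r \/ q) -> r))
  22. ~(s -> ((r \/ q) -> r))
  23. (r \/ (~p \/ (p -> t)))
  24. (((q -> t) /\ q) /\ (q \/ ~r))
  25. ((q -> ~q) \/ ((s /\ t) -> q))
  26. (s /\ ((q -> ~q) \/ ((s /\ t) -> q)))
  27. (~(s -> ((r \/ q) -> r)) -> (t \/ s))
  28. ((s /\ ((q -> ~q) \/ ((s /\ t) -> q))) \/ q)
  29. (((s /\ ((q -> ~q) \/ ((s /\ t) -> q))) \/ q) \/ t)
  30. ((((q -> t) /\ q) /\ (q \/ ~r)) \/ (r \/ (~p \/ (p -> t))))
  31. (((((q -> t) /\ q) /\ (q \/ ~r)) \/ (r \/ (~p \/ (p -> t)))) /\ (p \/ t))
  32. ((((((q -> t) /\ q) /\ (q \/ ~r)) \/ (r \/ (~p \/ (p -> t)))) /\ (p \/ t)) /\ (~(s -> ((r \/ q) -> r)) -> (t \/ s)))
  33. ((((s /\ ((q -> ~q) \/ ((s /\ t) -> q))) \/ q) \/ t) -> ((((((q -> t) /\ q) /\ (q \/ ~r)) \/ (r \/ (~p \/ (p -> t)))) /\ (p \/ t)) /\ (~(s -> ((r \/ q) -> r)) -> (t \/ s))))
Total distinct subformulas = 33

33


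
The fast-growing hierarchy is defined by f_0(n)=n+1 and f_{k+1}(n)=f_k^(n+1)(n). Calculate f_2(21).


f_2(21) = f_1^22(21)
f_1(m) = 2m + 1.
Iterating: f_1^k(n) = 2^k*(n+1) - 1.
f_2(21) = 2^22*(21+1) - 1 = 4194304*22 - 1 = 92274687

92274687
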